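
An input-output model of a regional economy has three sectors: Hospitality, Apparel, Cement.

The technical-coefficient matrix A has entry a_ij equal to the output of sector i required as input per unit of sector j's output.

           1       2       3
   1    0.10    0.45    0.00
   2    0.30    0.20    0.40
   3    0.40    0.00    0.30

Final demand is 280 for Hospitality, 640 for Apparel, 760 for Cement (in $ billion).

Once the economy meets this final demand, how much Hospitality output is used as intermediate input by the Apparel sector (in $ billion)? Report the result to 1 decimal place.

z_12 = 1040.5

I − A =
  [   0.90    -0.45     0.00]
  [  -0.30     0.80    -0.40]
  [  -0.40     0.00     0.70]
Cofactors of I−A, C_ij = (−1)^(i+j)·(minor ij) (rows/columns in the sector order above):
  C_11 = (0.80)(0.70) − (-0.40)(0.00) = 0.5600
  C_12 = −[(-0.30)(0.70) − (-0.40)(-0.40)] = 0.3700
  C_13 = (-0.30)(0.00) − (0.80)(-0.40) = 0.3200
  C_21 = −[(-0.45)(0.70) − (0.00)(0.00)] = 0.3150
  C_22 = (0.90)(0.70) − (0.00)(-0.40) = 0.6300
  C_23 = −[(0.90)(0.00) − (-0.45)(-0.40)] = 0.1800
  C_31 = (-0.45)(-0.40) − (0.00)(0.80) = 0.1800
  C_32 = −[(0.90)(-0.40) − (0.00)(-0.30)] = 0.3600
  C_33 = (0.90)(0.80) − (-0.45)(-0.30) = 0.5850
det(I−A) = Σ_j (I−A)_1j·C_1j = (0.90)(0.5600) + (-0.45)(0.3700) + (0.00)(0.3200) = 0.3375
adj(I−A) = Cᵀ =
  [ 0.5600   0.3150   0.1800]
  [ 0.3700   0.6300   0.3600]
  [ 0.3200   0.1800   0.5850]
(I − A)⁻¹ = adj(I−A) / det(I−A) ≈
  [   1.6593     0.9333     0.5333]
  [   1.0963     1.8667     1.0667]
  [   0.9481     0.5333     1.7333]
First solve x = (I − A)⁻¹ d = adj(I−A)·d / det(I−A); in particular x_2 = (0.3700·280 + 0.6300·640 + 0.3600·760) / 0.3375 = 780.40 / 0.3375 ≈ 2312.296.
Intermediate flow from 1 to 2: z_12 = a_12 · x_2 = 0.45 × 780.40 / 0.3375 = 351.18 / 0.3375 ≈ 1040.5.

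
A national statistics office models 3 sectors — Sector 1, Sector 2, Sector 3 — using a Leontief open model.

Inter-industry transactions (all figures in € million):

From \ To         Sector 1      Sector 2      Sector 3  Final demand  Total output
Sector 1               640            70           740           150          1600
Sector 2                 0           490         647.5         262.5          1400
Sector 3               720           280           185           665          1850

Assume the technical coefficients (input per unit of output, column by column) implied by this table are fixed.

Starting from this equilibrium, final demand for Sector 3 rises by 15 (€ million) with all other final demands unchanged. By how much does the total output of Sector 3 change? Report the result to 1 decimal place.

Technical coefficients a_ij = z_ij / X_j:
  a_11 = 640/1600 = 0.40, a_21 = 0/1600 = 0.00, a_31 = 720/1600 = 0.45
  a_12 = 70/1400 = 0.05, a_22 = 490/1400 = 0.35, a_32 = 280/1400 = 0.20
  a_13 = 740/1850 = 0.40, a_23 = 647.5/1850 = 0.35, a_33 = 185/1850 = 0.10
I − A =
  [   0.60    -0.05    -0.40]
  [   0.00     0.65    -0.35]
  [  -0.45    -0.20     0.90]
Cofactors of I−A, C_ij = (−1)^(i+j)·(minor ij) (rows/columns in the sector order above):
  C_11 = (0.65)(0.90) − (-0.35)(-0.20) = 0.5150
  C_12 = −[(0.00)(0.90) − (-0.35)(-0.45)] = 0.1575
  C_13 = (0.00)(-0.20) − (0.65)(-0.45) = 0.2925
  C_21 = −[(-0.05)(0.90) − (-0.40)(-0.20)] = 0.1250
  C_22 = (0.60)(0.90) − (-0.40)(-0.45) = 0.3600
  C_23 = −[(0.60)(-0.20) − (-0.05)(-0.45)] = 0.1425
  C_31 = (-0.05)(-0.35) − (-0.40)(0.65) = 0.2775
  C_32 = −[(0.60)(-0.35) − (-0.40)(0.00)] = 0.2100
  C_33 = (0.60)(0.65) − (-0.05)(0.00) = 0.3900
det(I−A) = Σ_j (I−A)_1j·C_1j = (0.60)(0.5150) + (-0.05)(0.1575) + (-0.40)(0.2925) = 0.184125
adj(I−A) = Cᵀ =
  [ 0.5150   0.1250   0.2775]
  [ 0.1575   0.3600   0.2100]
  [ 0.2925   0.1425   0.3900]
(I − A)⁻¹ = adj(I−A) / det(I−A) ≈
  [   2.7970     0.6789     1.5071]
  [   0.8554     1.9552     1.1405]
  [   1.5886     0.7739     2.1181]
Δx = (I − A)⁻¹ Δd with Δd having +15 in the Sector 3 component and 0 elsewhere.
So Δx_3 = L_33 · (+15), where L_33 = adj(I−A)_33 / det(I−A) = 0.3900 / 0.184125.
Δx_3 = 0.3900 × (+15) / 0.184125 = 5.85 / 0.184125 ≈ 31.8.

Δx_3 = 31.8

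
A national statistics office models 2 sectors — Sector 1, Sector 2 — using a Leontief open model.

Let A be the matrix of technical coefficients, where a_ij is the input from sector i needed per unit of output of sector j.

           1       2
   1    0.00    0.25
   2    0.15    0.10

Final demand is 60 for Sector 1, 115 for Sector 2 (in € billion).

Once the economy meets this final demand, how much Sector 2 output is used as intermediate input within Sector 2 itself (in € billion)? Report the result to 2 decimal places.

I − A =
  [   1.00    -0.25]
  [  -0.15     0.90]
det(I−A) = (1.00)(0.90) − (-0.25)(-0.15) = 0.8625
adj(I−A) = [[0.90, 0.25], [0.15, 1.00]]
(I − A)⁻¹ = adj(I−A) / det(I−A) ≈
  [   1.0435     0.2899]
  [   0.1739     1.1594]
First solve x = (I − A)⁻¹ d = adj(I−A)·d / det(I−A); in particular x_2 = (0.15·60 + 1.00·115) / 0.8625 = 124.00 / 0.8625 ≈ 143.7681.
Intermediate flow from 2 to 2: z_22 = a_22 · x_2 = 0.10 × 124.00 / 0.8625 = 12.40 / 0.8625 ≈ 14.38.

z_22 = 14.38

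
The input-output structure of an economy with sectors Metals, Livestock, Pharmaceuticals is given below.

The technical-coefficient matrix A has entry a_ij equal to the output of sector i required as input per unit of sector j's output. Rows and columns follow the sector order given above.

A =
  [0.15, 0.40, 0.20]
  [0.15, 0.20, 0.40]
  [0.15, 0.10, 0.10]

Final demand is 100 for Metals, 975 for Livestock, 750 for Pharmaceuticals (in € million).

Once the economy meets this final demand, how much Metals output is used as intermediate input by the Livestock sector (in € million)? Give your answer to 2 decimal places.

I − A =
  [   0.85    -0.40    -0.20]
  [  -0.15     0.80    -0.40]
  [  -0.15    -0.10     0.90]
Cofactors of I−A, C_ij = (−1)^(i+j)·(minor ij) (rows/columns in the sector order above):
  C_11 = (0.80)(0.90) − (-0.40)(-0.10) = 0.6800
  C_12 = −[(-0.15)(0.90) − (-0.40)(-0.15)] = 0.1950
  C_13 = (-0.15)(-0.10) − (0.80)(-0.15) = 0.1350
  C_21 = −[(-0.40)(0.90) − (-0.20)(-0.10)] = 0.3800
  C_22 = (0.85)(0.90) − (-0.20)(-0.15) = 0.7350
  C_23 = −[(0.85)(-0.10) − (-0.40)(-0.15)] = 0.1450
  C_31 = (-0.40)(-0.40) − (-0.20)(0.80) = 0.3200
  C_32 = −[(0.85)(-0.40) − (-0.20)(-0.15)] = 0.3700
  C_33 = (0.85)(0.80) − (-0.40)(-0.15) = 0.6200
det(I−A) = Σ_j (I−A)_1j·C_1j = (0.85)(0.6800) + (-0.40)(0.1950) + (-0.20)(0.1350) = 0.4730
adj(I−A) = Cᵀ =
  [ 0.6800   0.3800   0.3200]
  [ 0.1950   0.7350   0.3700]
  [ 0.1350   0.1450   0.6200]
(I − A)⁻¹ = adj(I−A) / det(I−A) ≈
  [   1.4376     0.8034     0.6765]
  [   0.4123     1.5539     0.7822]
  [   0.2854     0.3066     1.3108]
First solve x = (I − A)⁻¹ d = adj(I−A)·d / det(I−A); in particular x_L = (0.1950·100 + 0.7350·975 + 0.3700·750) / 0.4730 = 1013.625 / 0.4730 ≈ 2142.9704.
Intermediate flow from M to L: z_ML = a_ML · x_L = 0.40 × 1013.625 / 0.4730 = 405.45 / 0.4730 ≈ 857.19.

z_ML = 857.19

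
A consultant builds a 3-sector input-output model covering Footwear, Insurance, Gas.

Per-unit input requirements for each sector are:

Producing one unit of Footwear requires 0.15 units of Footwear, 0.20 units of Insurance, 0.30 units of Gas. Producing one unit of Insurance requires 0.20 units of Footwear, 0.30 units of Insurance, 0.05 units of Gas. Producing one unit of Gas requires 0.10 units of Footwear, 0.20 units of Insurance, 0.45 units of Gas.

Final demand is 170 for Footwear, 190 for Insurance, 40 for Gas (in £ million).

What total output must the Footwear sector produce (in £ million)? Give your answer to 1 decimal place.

I − A =
  [   0.85    -0.20    -0.10]
  [  -0.20     0.70    -0.20]
  [  -0.30    -0.05     0.55]
Cofactors of I−A, C_ij = (−1)^(i+j)·(minor ij) (rows/columns in the sector order above):
  C_11 = (0.70)(0.55) − (-0.20)(-0.05) = 0.3750
  C_12 = −[(-0.20)(0.55) − (-0.20)(-0.30)] = 0.1700
  C_13 = (-0.20)(-0.05) − (0.70)(-0.30) = 0.2200
  C_21 = −[(-0.20)(0.55) − (-0.10)(-0.05)] = 0.1150
  C_22 = (0.85)(0.55) − (-0.10)(-0.30) = 0.4375
  C_23 = −[(0.85)(-0.05) − (-0.20)(-0.30)] = 0.1025
  C_31 = (-0.20)(-0.20) − (-0.10)(0.70) = 0.1100
  C_32 = −[(0.85)(-0.20) − (-0.10)(-0.20)] = 0.1900
  C_33 = (0.85)(0.70) − (-0.20)(-0.20) = 0.5550
det(I−A) = Σ_j (I−A)_1j·C_1j = (0.85)(0.3750) + (-0.20)(0.1700) + (-0.10)(0.2200) = 0.26275
adj(I−A) = Cᵀ =
  [ 0.3750   0.1150   0.1100]
  [ 0.1700   0.4375   0.1900]
  [ 0.2200   0.1025   0.5550]
(I − A)⁻¹ = adj(I−A) / det(I−A) ≈
  [   1.4272     0.4377     0.4186]
  [   0.6470     1.6651     0.7231]
  [   0.8373     0.3901     2.1123]
x = (I − A)⁻¹ d = adj(I−A)·d / det(I−A), with det(I−A) = 0.26275:
  x_F = (0.3750·170 + 0.1150·190 + 0.1100·40) / 0.26275 = 90.00 / 0.26275 ≈ 342.5
  x_I = (0.1700·170 + 0.4375·190 + 0.1900·40) / 0.26275 = 119.625 / 0.26275 ≈ 455.3
  x_G = (0.2200·170 + 0.1025·190 + 0.5550·40) / 0.26275 = 79.075 / 0.26275 ≈ 301.0

x_F = 342.5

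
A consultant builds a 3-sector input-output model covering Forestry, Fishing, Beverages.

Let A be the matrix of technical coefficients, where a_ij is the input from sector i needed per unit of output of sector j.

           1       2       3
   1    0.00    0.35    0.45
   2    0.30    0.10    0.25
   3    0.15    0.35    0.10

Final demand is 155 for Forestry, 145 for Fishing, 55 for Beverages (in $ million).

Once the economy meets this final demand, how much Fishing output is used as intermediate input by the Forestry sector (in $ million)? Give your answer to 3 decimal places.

I − A =
  [   1.00    -0.35    -0.45]
  [  -0.30     0.90    -0.25]
  [  -0.15    -0.35     0.90]
Cofactors of I−A, C_ij = (−1)^(i+j)·(minor ij) (rows/columns in the sector order above):
  C_11 = (0.90)(0.90) − (-0.25)(-0.35) = 0.7225
  C_12 = −[(-0.30)(0.90) − (-0.25)(-0.15)] = 0.3075
  C_13 = (-0.30)(-0.35) − (0.90)(-0.15) = 0.2400
  C_21 = −[(-0.35)(0.90) − (-0.45)(-0.35)] = 0.4725
  C_22 = (1.00)(0.90) − (-0.45)(-0.15) = 0.8325
  C_23 = −[(1.00)(-0.35) − (-0.35)(-0.15)] = 0.4025
  C_31 = (-0.35)(-0.25) − (-0.45)(0.90) = 0.4925
  C_32 = −[(1.00)(-0.25) − (-0.45)(-0.30)] = 0.3850
  C_33 = (1.00)(0.90) − (-0.35)(-0.30) = 0.7950
det(I−A) = Σ_j (I−A)_1j·C_1j = (1.00)(0.7225) + (-0.35)(0.3075) + (-0.45)(0.2400) = 0.506875
adj(I−A) = Cᵀ =
  [ 0.7225   0.4725   0.4925]
  [ 0.3075   0.8325   0.3850]
  [ 0.2400   0.4025   0.7950]
(I − A)⁻¹ = adj(I−A) / det(I−A) ≈
  [   1.4254     0.9322     0.9716]
  [   0.6067     1.6424     0.7596]
  [   0.4735     0.7941     1.5684]
First solve x = (I − A)⁻¹ d = adj(I−A)·d / det(I−A); in particular x_1 = (0.7225·155 + 0.4725·145 + 0.4925·55) / 0.506875 = 207.5875 / 0.506875 ≈ 409.54377.
Intermediate flow from 2 to 1: z_21 = a_21 · x_1 = 0.30 × 207.5875 / 0.506875 = 62.27625 / 0.506875 ≈ 122.863.

z_21 = 122.863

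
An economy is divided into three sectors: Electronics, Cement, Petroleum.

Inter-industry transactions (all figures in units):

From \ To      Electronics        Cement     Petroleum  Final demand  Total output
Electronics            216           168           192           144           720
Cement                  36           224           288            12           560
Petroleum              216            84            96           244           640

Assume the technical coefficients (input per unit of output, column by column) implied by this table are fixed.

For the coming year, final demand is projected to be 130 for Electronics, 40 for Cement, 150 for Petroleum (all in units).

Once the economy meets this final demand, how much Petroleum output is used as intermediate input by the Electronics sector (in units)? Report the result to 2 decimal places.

z_31 = 174.94

Technical coefficients a_ij = z_ij / X_j:
  a_11 = 216/720 = 0.30, a_21 = 36/720 = 0.05, a_31 = 216/720 = 0.30
  a_12 = 168/560 = 0.30, a_22 = 224/560 = 0.40, a_32 = 84/560 = 0.15
  a_13 = 192/640 = 0.30, a_23 = 288/640 = 0.45, a_33 = 96/640 = 0.15
I − A =
  [   0.70    -0.30    -0.30]
  [  -0.05     0.60    -0.45]
  [  -0.30    -0.15     0.85]
Cofactors of I−A, C_ij = (−1)^(i+j)·(minor ij) (rows/columns in the sector order above):
  C_11 = (0.60)(0.85) − (-0.45)(-0.15) = 0.4425
  C_12 = −[(-0.05)(0.85) − (-0.45)(-0.30)] = 0.1775
  C_13 = (-0.05)(-0.15) − (0.60)(-0.30) = 0.1875
  C_21 = −[(-0.30)(0.85) − (-0.30)(-0.15)] = 0.3000
  C_22 = (0.70)(0.85) − (-0.30)(-0.30) = 0.5050
  C_23 = −[(0.70)(-0.15) − (-0.30)(-0.30)] = 0.1950
  C_31 = (-0.30)(-0.45) − (-0.30)(0.60) = 0.3150
  C_32 = −[(0.70)(-0.45) − (-0.30)(-0.05)] = 0.3300
  C_33 = (0.70)(0.60) − (-0.30)(-0.05) = 0.4050
det(I−A) = Σ_j (I−A)_1j·C_1j = (0.70)(0.4425) + (-0.30)(0.1775) + (-0.30)(0.1875) = 0.20025
adj(I−A) = Cᵀ =
  [ 0.4425   0.3000   0.3150]
  [ 0.1775   0.5050   0.3300]
  [ 0.1875   0.1950   0.4050]
(I − A)⁻¹ = adj(I−A) / det(I−A) ≈
  [   2.2097     1.4981     1.5730]
  [   0.8864     2.5218     1.6479]
  [   0.9363     0.9738     2.0225]
First solve x = (I − A)⁻¹ d = adj(I−A)·d / det(I−A); in particular x_1 = (0.4425·130 + 0.3000·40 + 0.3150·150) / 0.20025 = 116.775 / 0.20025 ≈ 583.1461.
Intermediate flow from 3 to 1: z_31 = a_31 · x_1 = 0.30 × 116.775 / 0.20025 = 35.0325 / 0.20025 ≈ 174.94.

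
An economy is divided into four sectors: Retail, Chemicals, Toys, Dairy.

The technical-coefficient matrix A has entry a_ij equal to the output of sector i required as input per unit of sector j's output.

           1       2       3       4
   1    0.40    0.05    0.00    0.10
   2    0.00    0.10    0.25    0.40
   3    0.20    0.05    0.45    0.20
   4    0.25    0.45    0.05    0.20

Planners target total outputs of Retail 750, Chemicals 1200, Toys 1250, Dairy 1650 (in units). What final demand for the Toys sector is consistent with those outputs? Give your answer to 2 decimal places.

I − A =
  [   0.60    -0.05     0.00    -0.10]
  [   0.00     0.90    -0.25    -0.40]
  [  -0.20    -0.05     0.55    -0.20]
  [  -0.25    -0.45    -0.05     0.80]
d = (I − A) x:
  d_1 = (+0.60)·750 + (-0.05)·1200 + (+0.00)·1250 + (-0.10)·1650 = 225.00
  d_2 = (+0.00)·750 + (+0.90)·1200 + (-0.25)·1250 + (-0.40)·1650 = 107.50
  d_3 = (-0.20)·750 + (-0.05)·1200 + (+0.55)·1250 + (-0.20)·1650 = 147.50
  d_4 = (-0.25)·750 + (-0.45)·1200 + (-0.05)·1250 + (+0.80)·1650 = 530.00

d_3 = 147.50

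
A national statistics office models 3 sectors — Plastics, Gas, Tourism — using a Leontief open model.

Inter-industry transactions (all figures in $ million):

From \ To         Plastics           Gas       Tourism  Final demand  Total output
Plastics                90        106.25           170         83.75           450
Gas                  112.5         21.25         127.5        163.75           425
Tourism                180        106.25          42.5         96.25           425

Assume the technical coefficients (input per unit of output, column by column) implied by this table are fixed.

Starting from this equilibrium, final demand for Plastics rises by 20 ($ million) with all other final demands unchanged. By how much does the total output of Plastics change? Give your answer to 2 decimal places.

Δx_P = 43.24

Technical coefficients a_ij = z_ij / X_j:
  a_PP = 90/450 = 0.20, a_GP = 112.5/450 = 0.25, a_TP = 180/450 = 0.40
  a_PG = 106.25/425 = 0.25, a_GG = 21.25/425 = 0.05, a_TG = 106.25/425 = 0.25
  a_PT = 170/425 = 0.40, a_GT = 127.5/425 = 0.30, a_TT = 42.5/425 = 0.10
I − A =
  [   0.80    -0.25    -0.40]
  [  -0.25     0.95    -0.30]
  [  -0.40    -0.25     0.90]
Cofactors of I−A, C_ij = (−1)^(i+j)·(minor ij) (rows/columns in the sector order above):
  C_11 = (0.95)(0.90) − (-0.30)(-0.25) = 0.7800
  C_12 = −[(-0.25)(0.90) − (-0.30)(-0.40)] = 0.3450
  C_13 = (-0.25)(-0.25) − (0.95)(-0.40) = 0.4425
  C_21 = −[(-0.25)(0.90) − (-0.40)(-0.25)] = 0.3250
  C_22 = (0.80)(0.90) − (-0.40)(-0.40) = 0.5600
  C_23 = −[(0.80)(-0.25) − (-0.25)(-0.40)] = 0.3000
  C_31 = (-0.25)(-0.30) − (-0.40)(0.95) = 0.4550
  C_32 = −[(0.80)(-0.30) − (-0.40)(-0.25)] = 0.3400
  C_33 = (0.80)(0.95) − (-0.25)(-0.25) = 0.6975
det(I−A) = Σ_j (I−A)_1j·C_1j = (0.80)(0.7800) + (-0.25)(0.3450) + (-0.40)(0.4425) = 0.36075
adj(I−A) = Cᵀ =
  [ 0.7800   0.3250   0.4550]
  [ 0.3450   0.5600   0.3400]
  [ 0.4425   0.3000   0.6975]
(I − A)⁻¹ = adj(I−A) / det(I−A) ≈
  [   2.1622     0.9009     1.2613]
  [   0.9563     1.5523     0.9425]
  [   1.2266     0.8316     1.9335]
Δx = (I − A)⁻¹ Δd with Δd having +20 in the Plastics component and 0 elsewhere.
So Δx_P = L_PP · (+20), where L_PP = adj(I−A)_PP / det(I−A) = 0.7800 / 0.36075.
Δx_P = 0.7800 × (+20) / 0.36075 = 15.60 / 0.36075 ≈ 43.24.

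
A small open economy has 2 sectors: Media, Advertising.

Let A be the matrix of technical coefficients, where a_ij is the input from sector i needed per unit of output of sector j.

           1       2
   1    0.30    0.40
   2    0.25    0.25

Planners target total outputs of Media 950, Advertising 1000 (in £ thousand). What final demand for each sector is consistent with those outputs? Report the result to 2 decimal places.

d_1 = 265.00, d_2 = 512.50

I − A =
  [   0.70    -0.40]
  [  -0.25     0.75]
d = (I − A) x:
  d_1 = (+0.70)·950 + (-0.40)·1000 = 265.00
  d_2 = (-0.25)·950 + (+0.75)·1000 = 512.50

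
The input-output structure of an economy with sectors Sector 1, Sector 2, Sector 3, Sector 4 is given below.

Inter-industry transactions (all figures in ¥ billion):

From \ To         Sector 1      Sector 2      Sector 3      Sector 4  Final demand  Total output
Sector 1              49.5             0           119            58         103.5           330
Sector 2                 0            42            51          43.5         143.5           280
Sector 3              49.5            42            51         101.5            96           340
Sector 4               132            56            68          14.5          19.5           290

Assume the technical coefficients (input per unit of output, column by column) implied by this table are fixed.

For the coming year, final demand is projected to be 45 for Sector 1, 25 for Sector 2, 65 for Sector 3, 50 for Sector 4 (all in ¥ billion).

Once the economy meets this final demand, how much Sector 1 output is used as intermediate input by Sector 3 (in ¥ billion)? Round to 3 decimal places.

Technical coefficients a_ij = z_ij / X_j:
  a_11 = 49.5/330 = 0.15, a_21 = 0/330 = 0.00, a_31 = 49.5/330 = 0.15, a_41 = 132/330 = 0.40
  a_12 = 0/280 = 0.00, a_22 = 42/280 = 0.15, a_32 = 42/280 = 0.15, a_42 = 56/280 = 0.20
  a_13 = 119/340 = 0.35, a_23 = 51/340 = 0.15, a_33 = 51/340 = 0.15, a_43 = 68/340 = 0.20
  a_14 = 58/290 = 0.20, a_24 = 43.5/290 = 0.15, a_34 = 101.5/290 = 0.35, a_44 = 14.5/290 = 0.05
I − A =
  [   0.85     0.00    -0.35    -0.20]
  [   0.00     0.85    -0.15    -0.15]
  [  -0.15    -0.15     0.85    -0.35]
  [  -0.40    -0.20    -0.20     0.95]
Compute the cofactors C_ij = (−1)^(i+j)·(3×3 minor ij) of I−A; the adjugate is their transpose:
adj(I−A) = Cᵀ =
  [ 0.565000   0.114375   0.312125   0.252000]
  [ 0.097875   0.454000   0.155625   0.149625]
  [ 0.244625   0.174625   0.592875   0.297500]
  [ 0.310000   0.180500   0.289000   0.550375]
det(I−A) = Σ_j (I−A)_1j·C_1j = (0.85)(0.565000) + (0.00)(0.097875) + (-0.35)(0.244625) + (-0.20)(0.310000) = 0.33263125
(I − A)⁻¹ = adj(I−A) / det(I−A) ≈
  [   1.6986     0.3438     0.9384     0.7576]
  [   0.2942     1.3649     0.4679     0.4498]
  [   0.7354     0.5250     1.7824     0.8944]
  [   0.9320     0.5426     0.8688     1.6546]
First solve x = (I − A)⁻¹ d = adj(I−A)·d / det(I−A); in particular x_3 = (0.244625·45 + 0.174625·25 + 0.592875·65 + 0.297500·50) / 0.33263125 = 68.785625 / 0.33263125 ≈ 206.79243.
Intermediate flow from 1 to 3: z_13 = a_13 · x_3 = 0.35 × 68.785625 / 0.33263125 = 24.07496875 / 0.33263125 ≈ 72.377.

z_13 = 72.377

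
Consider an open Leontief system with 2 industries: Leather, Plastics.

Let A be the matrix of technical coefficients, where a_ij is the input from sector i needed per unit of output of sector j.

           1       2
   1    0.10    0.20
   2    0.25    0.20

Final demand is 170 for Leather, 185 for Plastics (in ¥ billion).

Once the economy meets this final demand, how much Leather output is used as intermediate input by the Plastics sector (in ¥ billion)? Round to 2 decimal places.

z_12 = 62.39

I − A =
  [   0.90    -0.20]
  [  -0.25     0.80]
det(I−A) = (0.90)(0.80) − (-0.20)(-0.25) = 0.6700
adj(I−A) = [[0.80, 0.20], [0.25, 0.90]]
(I − A)⁻¹ = adj(I−A) / det(I−A) ≈
  [   1.1940     0.2985]
  [   0.3731     1.3433]
First solve x = (I − A)⁻¹ d = adj(I−A)·d / det(I−A); in particular x_2 = (0.25·170 + 0.90·185) / 0.6700 = 209.00 / 0.6700 ≈ 311.9403.
Intermediate flow from 1 to 2: z_12 = a_12 · x_2 = 0.20 × 209.00 / 0.6700 = 41.80 / 0.6700 ≈ 62.39.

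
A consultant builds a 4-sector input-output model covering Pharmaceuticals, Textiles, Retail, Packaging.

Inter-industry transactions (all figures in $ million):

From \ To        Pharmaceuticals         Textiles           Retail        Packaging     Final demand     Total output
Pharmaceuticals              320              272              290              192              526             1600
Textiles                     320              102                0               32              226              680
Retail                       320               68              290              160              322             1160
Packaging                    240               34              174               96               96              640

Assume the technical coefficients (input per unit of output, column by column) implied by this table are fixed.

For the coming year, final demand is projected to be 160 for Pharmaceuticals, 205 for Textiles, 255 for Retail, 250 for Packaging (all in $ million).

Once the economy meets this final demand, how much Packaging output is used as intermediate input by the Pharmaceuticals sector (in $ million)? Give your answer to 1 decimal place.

Technical coefficients a_ij = z_ij / X_j:
  a_11 = 320/1600 = 0.20, a_21 = 320/1600 = 0.20, a_31 = 320/1600 = 0.20, a_41 = 240/1600 = 0.15
  a_12 = 272/680 = 0.40, a_22 = 102/680 = 0.15, a_32 = 68/680 = 0.10, a_42 = 34/680 = 0.05
  a_13 = 290/1160 = 0.25, a_23 = 0/1160 = 0.00, a_33 = 290/1160 = 0.25, a_43 = 174/1160 = 0.15
  a_14 = 192/640 = 0.30, a_24 = 32/640 = 0.05, a_34 = 160/640 = 0.25, a_44 = 96/640 = 0.15
I − A =
  [   0.80    -0.40    -0.25    -0.30]
  [  -0.20     0.85     0.00    -0.05]
  [  -0.20    -0.10     0.75    -0.25]
  [  -0.15    -0.05    -0.15     0.85]
Compute the cofactors C_ij = (−1)^(i+j)·(3×3 minor ij) of I−A; the adjugate is their transpose:
adj(I−A) = Cᵀ =
  [ 0.507375   0.280125   0.221250   0.260625]
  [ 0.127125   0.385375   0.059375   0.085000]
  [ 0.196125   0.159500   0.463750   0.215000]
  [ 0.131625   0.100250   0.124375   0.402500]
det(I−A) = Σ_j (I−A)_1j·C_1j = (0.80)(0.507375) + (-0.40)(0.127125) + (-0.25)(0.196125) + (-0.30)(0.131625) = 0.26653125
(I − A)⁻¹ = adj(I−A) / det(I−A) ≈
  [   1.9036     1.0510     0.8301     0.9778]
  [   0.4770     1.4459     0.2228     0.3189]
  [   0.7358     0.5984     1.7399     0.8067]
  [   0.4938     0.3761     0.4666     1.5101]
First solve x = (I − A)⁻¹ d = adj(I−A)·d / det(I−A); in particular x_1 = (0.507375·160 + 0.280125·205 + 0.221250·255 + 0.260625·250) / 0.26653125 = 260.180625 / 0.26653125 ≈ 976.173.
Intermediate flow from 4 to 1: z_41 = a_41 · x_1 = 0.15 × 260.180625 / 0.26653125 = 39.02709375 / 0.26653125 ≈ 146.4.

z_41 = 146.4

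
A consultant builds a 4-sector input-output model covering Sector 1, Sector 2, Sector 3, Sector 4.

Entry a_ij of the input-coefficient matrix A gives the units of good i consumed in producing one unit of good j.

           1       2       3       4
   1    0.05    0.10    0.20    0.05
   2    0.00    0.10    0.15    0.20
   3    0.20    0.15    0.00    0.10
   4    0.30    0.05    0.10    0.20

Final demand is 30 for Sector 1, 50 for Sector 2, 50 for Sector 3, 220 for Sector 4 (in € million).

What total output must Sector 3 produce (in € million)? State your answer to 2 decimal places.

x_3 = 124.22

I − A =
  [   0.95    -0.10    -0.20    -0.05]
  [   0.00     0.90    -0.15    -0.20]
  [  -0.20    -0.15     1.00    -0.10]
  [  -0.30    -0.05    -0.10     0.80]
Compute the cofactors C_ij = (−1)^(i+j)·(3×3 minor ij) of I−A; the adjugate is their transpose:
adj(I−A) = Cᵀ =
  [ 0.679250   0.107250   0.160875   0.089375]
  [ 0.092500   0.696500   0.142750   0.197750]
  [ 0.178000   0.136000   0.655000   0.127000]
  [ 0.282750   0.100750   0.151125   0.794625]
det(I−A) = Σ_j (I−A)_1j·C_1j = (0.95)(0.679250) + (-0.10)(0.092500) + (-0.20)(0.178000) + (-0.05)(0.282750) = 0.5863
(I − A)⁻¹ = adj(I−A) / det(I−A) ≈
  [   1.1585     0.1829     0.2744     0.1524]
  [   0.1578     1.1880     0.2435     0.3373]
  [   0.3036     0.2320     1.1172     0.2166]
  [   0.4823     0.1718     0.2578     1.3553]
x = (I − A)⁻¹ d = adj(I−A)·d / det(I−A), with det(I−A) = 0.5863:
  x_1 = (0.679250·30 + 0.107250·50 + 0.160875·50 + 0.089375·220) / 0.5863 = 53.44625 / 0.5863 ≈ 91.16
  x_2 = (0.092500·30 + 0.696500·50 + 0.142750·50 + 0.197750·220) / 0.5863 = 88.2425 / 0.5863 ≈ 150.51
  x_3 = (0.178000·30 + 0.136000·50 + 0.655000·50 + 0.127000·220) / 0.5863 = 72.83 / 0.5863 ≈ 124.22
  x_4 = (0.282750·30 + 0.100750·50 + 0.151125·50 + 0.794625·220) / 0.5863 = 195.89375 / 0.5863 ≈ 334.12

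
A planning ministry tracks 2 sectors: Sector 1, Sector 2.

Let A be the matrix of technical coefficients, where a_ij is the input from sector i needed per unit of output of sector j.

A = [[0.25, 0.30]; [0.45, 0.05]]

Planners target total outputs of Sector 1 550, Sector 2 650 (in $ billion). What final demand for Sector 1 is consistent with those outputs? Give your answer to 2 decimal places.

I − A =
  [   0.75    -0.30]
  [  -0.45     0.95]
d = (I − A) x:
  d_1 = (+0.75)·550 + (-0.30)·650 = 217.50
  d_2 = (-0.45)·550 + (+0.95)·650 = 370.00

d_1 = 217.50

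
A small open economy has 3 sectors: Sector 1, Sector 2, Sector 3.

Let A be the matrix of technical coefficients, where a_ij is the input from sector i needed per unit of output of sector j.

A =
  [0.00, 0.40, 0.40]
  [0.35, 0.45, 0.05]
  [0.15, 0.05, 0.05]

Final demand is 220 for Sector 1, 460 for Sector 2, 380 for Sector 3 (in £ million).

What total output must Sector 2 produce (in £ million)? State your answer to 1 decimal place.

x_2 = 1617.4

I − A =
  [   1.00    -0.40    -0.40]
  [  -0.35     0.55    -0.05]
  [  -0.15    -0.05     0.95]
Cofactors of I−A, C_ij = (−1)^(i+j)·(minor ij) (rows/columns in the sector order above):
  C_11 = (0.55)(0.95) − (-0.05)(-0.05) = 0.5200
  C_12 = −[(-0.35)(0.95) − (-0.05)(-0.15)] = 0.3400
  C_13 = (-0.35)(-0.05) − (0.55)(-0.15) = 0.1000
  C_21 = −[(-0.40)(0.95) − (-0.40)(-0.05)] = 0.4000
  C_22 = (1.00)(0.95) − (-0.40)(-0.15) = 0.8900
  C_23 = −[(1.00)(-0.05) − (-0.40)(-0.15)] = 0.1100
  C_31 = (-0.40)(-0.05) − (-0.40)(0.55) = 0.2400
  C_32 = −[(1.00)(-0.05) − (-0.40)(-0.35)] = 0.1900
  C_33 = (1.00)(0.55) − (-0.40)(-0.35) = 0.4100
det(I−A) = Σ_j (I−A)_1j·C_1j = (1.00)(0.5200) + (-0.40)(0.3400) + (-0.40)(0.1000) = 0.3440
adj(I−A) = Cᵀ =
  [ 0.5200   0.4000   0.2400]
  [ 0.3400   0.8900   0.1900]
  [ 0.1000   0.1100   0.4100]
(I − A)⁻¹ = adj(I−A) / det(I−A) ≈
  [   1.5116     1.1628     0.6977]
  [   0.9884     2.5872     0.5523]
  [   0.2907     0.3198     1.1919]
x = (I − A)⁻¹ d = adj(I−A)·d / det(I−A), with det(I−A) = 0.3440:
  x_1 = (0.5200·220 + 0.4000·460 + 0.2400·380) / 0.3440 = 389.60 / 0.3440 ≈ 1132.6
  x_2 = (0.3400·220 + 0.8900·460 + 0.1900·380) / 0.3440 = 556.40 / 0.3440 ≈ 1617.4
  x_3 = (0.1000·220 + 0.1100·460 + 0.4100·380) / 0.3440 = 228.40 / 0.3440 ≈ 664.0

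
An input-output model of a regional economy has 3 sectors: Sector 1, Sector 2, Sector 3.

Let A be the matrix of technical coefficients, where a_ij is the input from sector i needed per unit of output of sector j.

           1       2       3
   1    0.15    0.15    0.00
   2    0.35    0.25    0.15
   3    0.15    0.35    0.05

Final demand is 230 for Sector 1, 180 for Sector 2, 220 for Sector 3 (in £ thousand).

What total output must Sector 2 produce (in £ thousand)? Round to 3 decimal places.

I − A =
  [   0.85    -0.15     0.00]
  [  -0.35     0.75    -0.15]
  [  -0.15    -0.35     0.95]
Cofactors of I−A, C_ij = (−1)^(i+j)·(minor ij) (rows/columns in the sector order above):
  C_11 = (0.75)(0.95) − (-0.15)(-0.35) = 0.6600
  C_12 = −[(-0.35)(0.95) − (-0.15)(-0.15)] = 0.3550
  C_13 = (-0.35)(-0.35) − (0.75)(-0.15) = 0.2350
  C_21 = −[(-0.15)(0.95) − (0.00)(-0.35)] = 0.1425
  C_22 = (0.85)(0.95) − (0.00)(-0.15) = 0.8075
  C_23 = −[(0.85)(-0.35) − (-0.15)(-0.15)] = 0.3200
  C_31 = (-0.15)(-0.15) − (0.00)(0.75) = 0.0225
  C_32 = −[(0.85)(-0.15) − (0.00)(-0.35)] = 0.1275
  C_33 = (0.85)(0.75) − (-0.15)(-0.35) = 0.5850
det(I−A) = Σ_j (I−A)_1j·C_1j = (0.85)(0.6600) + (-0.15)(0.3550) + (0.00)(0.2350) = 0.50775
adj(I−A) = Cᵀ =
  [ 0.6600   0.1425   0.0225]
  [ 0.3550   0.8075   0.1275]
  [ 0.2350   0.3200   0.5850]
(I − A)⁻¹ = adj(I−A) / det(I−A) ≈
  [   1.2999     0.2806     0.0443]
  [   0.6992     1.5903     0.2511]
  [   0.4628     0.6302     1.1521]
x = (I − A)⁻¹ d = adj(I−A)·d / det(I−A), with det(I−A) = 0.50775:
  x_1 = (0.6600·230 + 0.1425·180 + 0.0225·220) / 0.50775 = 182.40 / 0.50775 ≈ 359.232
  x_2 = (0.3550·230 + 0.8075·180 + 0.1275·220) / 0.50775 = 255.05 / 0.50775 ≈ 502.314
  x_3 = (0.2350·230 + 0.3200·180 + 0.5850·220) / 0.50775 = 240.35 / 0.50775 ≈ 473.363

x_2 = 502.314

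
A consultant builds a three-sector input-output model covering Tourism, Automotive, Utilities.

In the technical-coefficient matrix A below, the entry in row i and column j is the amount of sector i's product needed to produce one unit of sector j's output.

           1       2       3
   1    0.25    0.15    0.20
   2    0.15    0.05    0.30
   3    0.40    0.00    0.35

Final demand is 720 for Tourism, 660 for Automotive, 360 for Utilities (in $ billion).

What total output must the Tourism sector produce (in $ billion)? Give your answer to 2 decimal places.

I − A =
  [   0.75    -0.15    -0.20]
  [  -0.15     0.95    -0.30]
  [  -0.40     0.00     0.65]
Cofactors of I−A, C_ij = (−1)^(i+j)·(minor ij) (rows/columns in the sector order above):
  C_11 = (0.95)(0.65) − (-0.30)(0.00) = 0.6175
  C_12 = −[(-0.15)(0.65) − (-0.30)(-0.40)] = 0.2175
  C_13 = (-0.15)(0.00) − (0.95)(-0.40) = 0.3800
  C_21 = −[(-0.15)(0.65) − (-0.20)(0.00)] = 0.0975
  C_22 = (0.75)(0.65) − (-0.20)(-0.40) = 0.4075
  C_23 = −[(0.75)(0.00) − (-0.15)(-0.40)] = 0.0600
  C_31 = (-0.15)(-0.30) − (-0.20)(0.95) = 0.2350
  C_32 = −[(0.75)(-0.30) − (-0.20)(-0.15)] = 0.2550
  C_33 = (0.75)(0.95) − (-0.15)(-0.15) = 0.6900
det(I−A) = Σ_j (I−A)_1j·C_1j = (0.75)(0.6175) + (-0.15)(0.2175) + (-0.20)(0.3800) = 0.3545
adj(I−A) = Cᵀ =
  [ 0.6175   0.0975   0.2350]
  [ 0.2175   0.4075   0.2550]
  [ 0.3800   0.0600   0.6900]
(I − A)⁻¹ = adj(I−A) / det(I−A) ≈
  [   1.7419     0.2750     0.6629]
  [   0.6135     1.1495     0.7193]
  [   1.0719     0.1693     1.9464]
x = (I − A)⁻¹ d = adj(I−A)·d / det(I−A), with det(I−A) = 0.3545:
  x_1 = (0.6175·720 + 0.0975·660 + 0.2350·360) / 0.3545 = 593.55 / 0.3545 ≈ 1674.33
  x_2 = (0.2175·720 + 0.4075·660 + 0.2550·360) / 0.3545 = 517.35 / 0.3545 ≈ 1459.38
  x_3 = (0.3800·720 + 0.0600·660 + 0.6900·360) / 0.3545 = 561.60 / 0.3545 ≈ 1584.20

x_1 = 1674.33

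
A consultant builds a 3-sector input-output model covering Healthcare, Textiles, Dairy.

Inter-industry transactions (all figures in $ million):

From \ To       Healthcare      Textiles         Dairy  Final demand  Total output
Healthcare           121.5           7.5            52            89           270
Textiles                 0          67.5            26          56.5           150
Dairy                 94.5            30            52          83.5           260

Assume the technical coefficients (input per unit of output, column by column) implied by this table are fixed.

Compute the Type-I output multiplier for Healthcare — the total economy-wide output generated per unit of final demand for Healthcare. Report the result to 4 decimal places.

Technical coefficients a_ij = z_ij / X_j:
  a_HH = 121.5/270 = 0.45, a_TH = 0/270 = 0.00, a_DH = 94.5/270 = 0.35
  a_HT = 7.5/150 = 0.05, a_TT = 67.5/150 = 0.45, a_DT = 30/150 = 0.20
  a_HD = 52/260 = 0.20, a_TD = 26/260 = 0.10, a_DD = 52/260 = 0.20
I − A =
  [   0.55    -0.05    -0.20]
  [   0.00     0.55    -0.10]
  [  -0.35    -0.20     0.80]
Cofactors of I−A, C_ij = (−1)^(i+j)·(minor ij) (rows/columns in the sector order above):
  C_11 = (0.55)(0.80) − (-0.10)(-0.20) = 0.4200
  C_12 = −[(0.00)(0.80) − (-0.10)(-0.35)] = 0.0350
  C_13 = (0.00)(-0.20) − (0.55)(-0.35) = 0.1925
  C_21 = −[(-0.05)(0.80) − (-0.20)(-0.20)] = 0.0800
  C_22 = (0.55)(0.80) − (-0.20)(-0.35) = 0.3700
  C_23 = −[(0.55)(-0.20) − (-0.05)(-0.35)] = 0.1275
  C_31 = (-0.05)(-0.10) − (-0.20)(0.55) = 0.1150
  C_32 = −[(0.55)(-0.10) − (-0.20)(0.00)] = 0.0550
  C_33 = (0.55)(0.55) − (-0.05)(0.00) = 0.3025
det(I−A) = Σ_j (I−A)_1j·C_1j = (0.55)(0.4200) + (-0.05)(0.0350) + (-0.20)(0.1925) = 0.19075
adj(I−A) = Cᵀ =
  [ 0.4200   0.0800   0.1150]
  [ 0.0350   0.3700   0.0550]
  [ 0.1925   0.1275   0.3025]
(I − A)⁻¹ = adj(I−A) / det(I−A) ≈
  [   2.20183     0.41940     0.60288]
  [   0.18349     1.93971     0.28834]
  [   1.00917     0.66841     1.58585]
The output multiplier for sector j is the column-j sum of the Leontief inverse (I − A)⁻¹ = adj(I−A) / det(I−A).
Column H of adj(I−A): (0.4200, 0.0350, 0.1925); det(I−A) = 0.19075.
m_H = (0.4200 + 0.0350 + 0.1925) / 0.19075 = 0.6475 / 0.19075 ≈ 3.3945.

m_H = 3.3945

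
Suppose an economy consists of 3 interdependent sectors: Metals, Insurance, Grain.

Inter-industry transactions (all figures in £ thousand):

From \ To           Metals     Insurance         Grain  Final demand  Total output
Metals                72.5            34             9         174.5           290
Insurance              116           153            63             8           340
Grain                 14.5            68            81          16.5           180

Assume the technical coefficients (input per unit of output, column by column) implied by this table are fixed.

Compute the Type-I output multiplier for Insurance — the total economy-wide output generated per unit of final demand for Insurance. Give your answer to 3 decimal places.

Technical coefficients a_ij = z_ij / X_j:
  a_11 = 72.5/290 = 0.25, a_21 = 116/290 = 0.40, a_31 = 14.5/290 = 0.05
  a_12 = 34/340 = 0.10, a_22 = 153/340 = 0.45, a_32 = 68/340 = 0.20
  a_13 = 9/180 = 0.05, a_23 = 63/180 = 0.35, a_33 = 81/180 = 0.45
I − A =
  [   0.75    -0.10    -0.05]
  [  -0.40     0.55    -0.35]
  [  -0.05    -0.20     0.55]
Cofactors of I−A, C_ij = (−1)^(i+j)·(minor ij) (rows/columns in the sector order above):
  C_11 = (0.55)(0.55) − (-0.35)(-0.20) = 0.2325
  C_12 = −[(-0.40)(0.55) − (-0.35)(-0.05)] = 0.2375
  C_13 = (-0.40)(-0.20) − (0.55)(-0.05) = 0.1075
  C_21 = −[(-0.10)(0.55) − (-0.05)(-0.20)] = 0.0650
  C_22 = (0.75)(0.55) − (-0.05)(-0.05) = 0.4100
  C_23 = −[(0.75)(-0.20) − (-0.10)(-0.05)] = 0.1550
  C_31 = (-0.10)(-0.35) − (-0.05)(0.55) = 0.0625
  C_32 = −[(0.75)(-0.35) − (-0.05)(-0.40)] = 0.2825
  C_33 = (0.75)(0.55) − (-0.10)(-0.40) = 0.3725
det(I−A) = Σ_j (I−A)_1j·C_1j = (0.75)(0.2325) + (-0.10)(0.2375) + (-0.05)(0.1075) = 0.14525
adj(I−A) = Cᵀ =
  [ 0.2325   0.0650   0.0625]
  [ 0.2375   0.4100   0.2825]
  [ 0.1075   0.1550   0.3725]
(I − A)⁻¹ = adj(I−A) / det(I−A) ≈
  [   1.6007     0.4475     0.4303]
  [   1.6351     2.8227     1.9449]
  [   0.7401     1.0671     2.5645]
The output multiplier for sector j is the column-j sum of the Leontief inverse (I − A)⁻¹ = adj(I−A) / det(I−A).
Column 2 of adj(I−A): (0.0650, 0.4100, 0.1550); det(I−A) = 0.14525.
m_2 = (0.0650 + 0.4100 + 0.1550) / 0.14525 = 0.63 / 0.14525 ≈ 4.337.

m_2 = 4.337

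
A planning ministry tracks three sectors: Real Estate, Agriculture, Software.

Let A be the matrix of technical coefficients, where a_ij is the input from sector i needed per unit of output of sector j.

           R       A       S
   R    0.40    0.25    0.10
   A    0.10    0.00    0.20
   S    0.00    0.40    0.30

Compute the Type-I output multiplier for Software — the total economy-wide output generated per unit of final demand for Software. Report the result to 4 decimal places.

I − A =
  [   0.60    -0.25    -0.10]
  [  -0.10     1.00    -0.20]
  [   0.00    -0.40     0.70]
Cofactors of I−A, C_ij = (−1)^(i+j)·(minor ij) (rows/columns in the sector order above):
  C_11 = (1.00)(0.70) − (-0.20)(-0.40) = 0.6200
  C_12 = −[(-0.10)(0.70) − (-0.20)(0.00)] = 0.0700
  C_13 = (-0.10)(-0.40) − (1.00)(0.00) = 0.0400
  C_21 = −[(-0.25)(0.70) − (-0.10)(-0.40)] = 0.2150
  C_22 = (0.60)(0.70) − (-0.10)(0.00) = 0.4200
  C_23 = −[(0.60)(-0.40) − (-0.25)(0.00)] = 0.2400
  C_31 = (-0.25)(-0.20) − (-0.10)(1.00) = 0.1500
  C_32 = −[(0.60)(-0.20) − (-0.10)(-0.10)] = 0.1300
  C_33 = (0.60)(1.00) − (-0.25)(-0.10) = 0.5750
det(I−A) = Σ_j (I−A)_1j·C_1j = (0.60)(0.6200) + (-0.25)(0.0700) + (-0.10)(0.0400) = 0.3505
adj(I−A) = Cᵀ =
  [ 0.6200   0.2150   0.1500]
  [ 0.0700   0.4200   0.1300]
  [ 0.0400   0.2400   0.5750]
(I − A)⁻¹ = adj(I−A) / det(I−A) ≈
  [   1.76890     0.61341     0.42796]
  [   0.19971     1.19829     0.37090]
  [   0.11412     0.68474     1.64051]
The output multiplier for sector j is the column-j sum of the Leontief inverse (I − A)⁻¹ = adj(I−A) / det(I−A).
Column S of adj(I−A): (0.1500, 0.1300, 0.5750); det(I−A) = 0.3505.
m_S = (0.1500 + 0.1300 + 0.5750) / 0.3505 = 0.855 / 0.3505 ≈ 2.4394.

m_S = 2.4394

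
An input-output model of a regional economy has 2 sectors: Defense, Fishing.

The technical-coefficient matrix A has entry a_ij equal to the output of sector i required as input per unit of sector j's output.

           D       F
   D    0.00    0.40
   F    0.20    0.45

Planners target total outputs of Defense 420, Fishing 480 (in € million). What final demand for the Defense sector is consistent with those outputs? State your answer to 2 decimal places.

I − A =
  [   1.00    -0.40]
  [  -0.20     0.55]
d = (I − A) x:
  d_D = (+1.00)·420 + (-0.40)·480 = 228.00
  d_F = (-0.20)·420 + (+0.55)·480 = 180.00

d_D = 228.00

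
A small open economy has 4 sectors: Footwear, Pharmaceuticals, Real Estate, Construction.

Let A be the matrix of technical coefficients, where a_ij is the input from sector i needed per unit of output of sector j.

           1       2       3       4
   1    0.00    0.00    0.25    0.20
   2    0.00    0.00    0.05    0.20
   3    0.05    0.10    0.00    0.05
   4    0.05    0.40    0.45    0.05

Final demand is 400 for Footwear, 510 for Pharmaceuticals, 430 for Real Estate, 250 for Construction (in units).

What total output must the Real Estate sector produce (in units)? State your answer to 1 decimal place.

x_3 = 581.4

I − A =
  [   1.00     0.00    -0.25    -0.20]
  [   0.00     1.00    -0.05    -0.20]
  [  -0.05    -0.10     1.00    -0.05]
  [  -0.05    -0.40    -0.45     0.95]
Compute the cofactors C_ij = (−1)^(i+j)·(3×3 minor ij) of I−A; the adjugate is their transpose:
adj(I−A) = Cᵀ =
  [ 0.83275   0.11775   0.31150   0.21650]
  [ 0.01700   0.90050   0.13950   0.20050]
  [ 0.04700   0.11800   0.86000   0.08000]
  [ 0.07325   0.44125   0.48250   0.98250]
det(I−A) = Σ_j (I−A)_1j·C_1j = (1.00)(0.83275) + (0.00)(0.01700) + (-0.25)(0.04700) + (-0.20)(0.07325) = 0.80635
(I − A)⁻¹ = adj(I−A) / det(I−A) ≈
  [   1.0327     0.1460     0.3863     0.2685]
  [   0.0211     1.1168     0.1730     0.2487]
  [   0.0583     0.1463     1.0665     0.0992]
  [   0.0908     0.5472     0.5984     1.2185]
x = (I − A)⁻¹ d = adj(I−A)·d / det(I−A), with det(I−A) = 0.80635:
  x_1 = (0.83275·400 + 0.11775·510 + 0.31150·430 + 0.21650·250) / 0.80635 = 581.2225 / 0.80635 ≈ 720.8
  x_2 = (0.01700·400 + 0.90050·510 + 0.13950·430 + 0.20050·250) / 0.80635 = 576.165 / 0.80635 ≈ 714.5
  x_3 = (0.04700·400 + 0.11800·510 + 0.86000·430 + 0.08000·250) / 0.80635 = 468.78 / 0.80635 ≈ 581.4
  x_4 = (0.07325·400 + 0.44125·510 + 0.48250·430 + 0.98250·250) / 0.80635 = 707.4375 / 0.80635 ≈ 877.3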